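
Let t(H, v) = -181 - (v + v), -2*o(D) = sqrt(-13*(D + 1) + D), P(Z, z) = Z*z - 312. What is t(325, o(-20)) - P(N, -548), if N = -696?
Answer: -381277 + sqrt(227) ≈ -3.8126e+5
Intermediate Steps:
P(Z, z) = -312 + Z*z
o(D) = -sqrt(-13 - 12*D)/2 (o(D) = -sqrt(-13*(D + 1) + D)/2 = -sqrt(-13*(1 + D) + D)/2 = -sqrt((-13 - 13*D) + D)/2 = -sqrt(-13 - 12*D)/2)
t(H, v) = -181 - 2*v
t(325, o(-20)) - P(N, -548) = (-181 - (-1)*sqrt(-13 - 12*(-20))) - (-312 - 696*(-548)) = (-181 - (-1)*sqrt(-13 + 240)) - (-312 + 381408) = (-181 - (-1)*sqrt(227)) - 1*381096 = (-181 + sqrt(227)) - 381096 = -381277 + sqrt(227)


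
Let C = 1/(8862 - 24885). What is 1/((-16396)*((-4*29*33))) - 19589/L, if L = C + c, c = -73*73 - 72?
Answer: 1231249187531185/339475057914432 ≈ 3.6269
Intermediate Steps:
C = -1/16023 (C = 1/(-16023) = -1/16023 ≈ -6.2410e-5)
c = -5401 (c = -5329 - 72 = -5401)
L = -86540224/16023 (L = -1/16023 - 5401 = -86540224/16023 ≈ -5401.0)
1/((-16396)*((-4*29*33))) - 19589/L = 1/((-16396)*((-4*29*33))) - 19589/(-86540224/16023) = -1/(16396*((-116*33))) - 19589*(-16023/86540224) = -1/16396/(-3828) + 313874547/86540224 = -1/16396*(-1/3828) + 313874547/86540224 = 1/62763888 + 313874547/86540224 = 1231249187531185/339475057914432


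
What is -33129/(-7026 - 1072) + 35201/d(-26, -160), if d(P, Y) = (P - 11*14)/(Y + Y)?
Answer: 4561221329/72882 ≈ 62584.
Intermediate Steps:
d(P, Y) = (-154 + P)/(2*Y) (d(P, Y) = (P - 154)/((2*Y)) = (-154 + P)*(1/(2*Y)) = (-154 + P)/(2*Y))
-33129/(-7026 - 1072) + 35201/d(-26, -160) = -33129/(-7026 - 1072) + 35201/(((½)*(-154 - 26)/(-160))) = -33129/(-8098) + 35201/(((½)*(-1/160)*(-180))) = -33129*(-1/8098) + 35201/(9/16) = 33129/8098 + 35201*(16/9) = 33129/8098 + 563216/9 = 4561221329/72882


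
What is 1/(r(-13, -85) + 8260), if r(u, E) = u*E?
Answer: 1/9365 ≈ 0.00010678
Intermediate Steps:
r(u, E) = E*u
1/(r(-13, -85) + 8260) = 1/(-85*(-13) + 8260) = 1/(1105 + 8260) = 1/9365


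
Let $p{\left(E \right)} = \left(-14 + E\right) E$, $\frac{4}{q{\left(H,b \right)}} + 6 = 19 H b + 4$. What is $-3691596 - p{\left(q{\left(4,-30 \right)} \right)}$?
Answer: $- \frac{4806018724028}{1301881} \approx -3.6916 \cdot 10^{6}$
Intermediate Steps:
$q{\left(H,b \right)} = \frac{4}{-2 + 19 H b}$ ($q{\left(H,b \right)} = \frac{4}{-6 + \left(19 H b + 4\right)} = \frac{4}{-6 + \left(4 + 19 H b\right)} = \frac{4}{-2 + 19 H b}$)
$p{\left(E \right)} = E \left(-14 + E\right)$
$-3691596 - p{\left(q{\left(4,-30 \right)} \right)} = -3691596 - \frac{4}{-2 + 19 \cdot 4 \left(-30\right)} \left(-14 + \frac{4}{-2 + 19 \cdot 4 \left(-30\right)}\right) = -3691596 - \frac{4}{-2 - 2280} \left(-14 + \frac{4}{-2 - 2280}\right) = -3691596 - \frac{4}{-2282} \left(-14 + \frac{4}{-2282}\right) = -3691596 - 4 \left(- \frac{1}{2282}\right) \left(-14 + 4 \left(- \frac{1}{2282}\right)\right) = -3691596 - - \frac{2 \left(-14 - \frac{2}{1141}\right)}{1141} = -3691596 - \left(- \frac{2}{1141}\right) \left(- \frac{15976}{1141}\right) = -3691596 - \frac{31952}{1301881} = - \frac{4806018724028}{1301881}$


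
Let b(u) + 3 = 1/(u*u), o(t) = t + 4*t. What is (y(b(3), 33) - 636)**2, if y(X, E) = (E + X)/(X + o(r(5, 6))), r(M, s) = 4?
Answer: 9540014929/23716 ≈ 4.0226e+5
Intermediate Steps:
o(t) = 5*t
b(u) = -3 + u**(-2) (b(u) = -3 + 1/(u*u) = -3 + u**(-2))
y(X, E) = (E + X)/(20 + X) (y(X, E) = (E + X)/(X + 5*4) = (E + X)/(X + 20) = (E + X)/(20 + X))
(y(b(3), 33) - 636)**2 = ((33 + (-3 + 3**(-2)))/(20 + (-3 + 3**(-2))) - 636)**2 = ((33 + (-3 + 1/9))/(20 + (-3 + 1/9)) - 636)**2 = ((33 - 26/9)/(20 - 26/9) - 636)**2 = ((271/9)/(154/9) - 636)**2 = ((9/154)*(271/9) - 636)**2 = (271/154 - 636)**2 = (-97673/154)**2 = 9540014929/23716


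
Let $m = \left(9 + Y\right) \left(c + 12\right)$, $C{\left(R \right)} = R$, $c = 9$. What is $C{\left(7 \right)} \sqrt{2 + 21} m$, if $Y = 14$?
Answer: $3381 \sqrt{23} \approx 16215.0$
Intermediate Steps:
$m = 483$ ($m = \left(9 + 14\right) \left(9 + 12\right) = 23 \cdot 21 = 483$)
$C{\left(7 \right)} \sqrt{2 + 21} m = 7 \sqrt{2 + 21} \cdot 483 = 7 \sqrt{23} \cdot 483 = 3381 \sqrt{23}$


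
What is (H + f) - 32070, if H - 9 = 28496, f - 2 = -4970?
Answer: -8533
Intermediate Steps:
f = -4968 (f = 2 - 4970 = -4968)
H = 28505 (H = 9 + 28496 = 28505)
(H + f) - 32070 = (28505 - 4968) - 32070 = 23537 - 32070 = -8533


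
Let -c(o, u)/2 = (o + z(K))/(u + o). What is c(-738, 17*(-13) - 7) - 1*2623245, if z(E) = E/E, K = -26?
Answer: -1267028072/483 ≈ -2.6232e+6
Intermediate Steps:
z(E) = 1
c(o, u) = -2*(1 + o)/(o + u) (c(o, u) = -2*(o + 1)/(u + o) = -2*(1 + o)/(o + u))
c(-738, 17*(-13) - 7) - 1*2623245 = 2*(-1 - 1*(-738))/(-738 + (17*(-13) - 7)) - 1*2623245 = 2*(-1 + 738)/(-738 + (-221 - 7)) - 2623245 = 2*737/(-738 - 228) - 2623245 = 2*737/(-966) - 2623245 = 2*(-1/966)*737 - 2623245 = -737/483 - 2623245 = -1267028072/483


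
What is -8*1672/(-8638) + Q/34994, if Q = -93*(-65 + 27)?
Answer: 124651609/75569543 ≈ 1.6495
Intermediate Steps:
Q = 3534 (Q = -93*(-38) = 3534)
-8*1672/(-8638) + Q/34994 = -8*1672/(-8638) + 3534/34994 = -13376*(-1/8638) + 3534*(1/34994) = 6688/4319 + 1767/17497 = 124651609/75569543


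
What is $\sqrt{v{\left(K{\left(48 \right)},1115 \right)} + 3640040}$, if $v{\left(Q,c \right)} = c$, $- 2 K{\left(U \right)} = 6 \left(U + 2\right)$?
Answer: $\sqrt{3641155} \approx 1908.2$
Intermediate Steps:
$K{\left(U \right)} = -6 - 3 U$ ($K{\left(U \right)} = - \frac{6 \left(U + 2\right)}{2} = - \frac{6 \left(2 + U\right)}{2} = - \frac{12 + 6 U}{2} = -6 - 3 U$)
$\sqrt{v{\left(K{\left(48 \right)},1115 \right)} + 3640040} = \sqrt{1115 + 3640040} = \sqrt{3641155}$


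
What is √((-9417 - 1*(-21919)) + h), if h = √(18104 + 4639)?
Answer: √(12502 + 57*√7) ≈ 112.48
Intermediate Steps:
h = 57*√7 (h = √22743 = 57*√7 ≈ 150.81)
√((-9417 - 1*(-21919)) + h) = √((-9417 - 1*(-21919)) + 57*√7) = √((-9417 + 21919) + 57*√7) = √(12502 + 57*√7)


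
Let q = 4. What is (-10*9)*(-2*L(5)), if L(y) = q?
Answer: 720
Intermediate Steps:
L(y) = 4
(-10*9)*(-2*L(5)) = (-10*9)*(-2*4) = -90*(-8) = 720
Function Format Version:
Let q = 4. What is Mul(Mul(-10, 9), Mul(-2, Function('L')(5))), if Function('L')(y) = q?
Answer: 720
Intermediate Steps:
Function('L')(y) = 4
Mul(Mul(-10, 9), Mul(-2, Function('L')(5))) = Mul(Mul(-10, 9), Mul(-2, 4)) = Mul(-90, -8) = 720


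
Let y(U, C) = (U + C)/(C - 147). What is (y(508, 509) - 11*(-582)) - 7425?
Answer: -369309/362 ≈ -1020.2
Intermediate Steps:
y(U, C) = (C + U)/(-147 + C)
(y(508, 509) - 11*(-582)) - 7425 = ((509 + 508)/(-147 + 509) - 11*(-582)) - 7425 = (1017/362 + 6402) - 7425 = 2318541/362 - 7425 = -369309/362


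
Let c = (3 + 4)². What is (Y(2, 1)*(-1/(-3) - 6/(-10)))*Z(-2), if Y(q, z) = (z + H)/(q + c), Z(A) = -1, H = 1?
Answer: -28/765 ≈ -0.036601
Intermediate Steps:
c = 49 (c = 7² = 49)
Y(q, z) = (1 + z)/(49 + q) (Y(q, z) = (z + 1)/(q + 49) = (1 + z)/(49 + q))
(Y(2, 1)*(-1/(-3) - 6/(-10)))*Z(-2) = (((1 + 1)/(49 + 2))*(-1/(-3) - 6/(-10)))*(-1) = ((2/51)*(-1*(-⅓) - 6*(-⅒)))*(-1) = (((1/51)*2)*(⅓ + ⅗))*(-1) = ((2/51)*(14/15))*(-1) = (28/765)*(-1) = -28/765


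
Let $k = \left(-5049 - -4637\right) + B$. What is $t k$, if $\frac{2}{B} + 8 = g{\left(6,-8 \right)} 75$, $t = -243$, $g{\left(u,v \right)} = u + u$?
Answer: $\frac{44651493}{446} \approx 1.0012 \cdot 10^{5}$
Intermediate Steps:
$g{\left(u,v \right)} = 2 u$
$B = \frac{1}{446}$ ($B = \frac{2}{-8 + 2 \cdot 6 \cdot 75} = \frac{2}{-8 + 12 \cdot 75} = \frac{2}{-8 + 900} = \frac{2}{892} = 2 \cdot \frac{1}{892} = \frac{1}{446} \approx 0.0022422$)
$k = - \frac{183751}{446}$ ($k = \left(-5049 - -4637\right) + \frac{1}{446} = \left(-5049 + 4637\right) + \frac{1}{446} = -412 + \frac{1}{446} = - \frac{183751}{446} \approx -412.0$)
$t k = \left(-243\right) \left(- \frac{183751}{446}\right) = \frac{44651493}{446}$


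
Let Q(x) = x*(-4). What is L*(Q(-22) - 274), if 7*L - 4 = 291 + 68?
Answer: -67518/7 ≈ -9645.4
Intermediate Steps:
L = 363/7 (L = 4/7 + (291 + 68)/7 = 4/7 + (1/7)*359 = 4/7 + 359/7 = 363/7 ≈ 51.857)
Q(x) = -4*x
L*(Q(-22) - 274) = 363*(-4*(-22) - 274)/7 = 363*(88 - 274)/7 = (363/7)*(-186) = -67518/7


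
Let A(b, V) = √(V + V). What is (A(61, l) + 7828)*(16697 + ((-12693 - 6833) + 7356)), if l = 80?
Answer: 35437356 + 18108*√10 ≈ 3.5495e+7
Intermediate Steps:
A(b, V) = √2*√V (A(b, V) = √(2*V) = √2*√V)
(A(61, l) + 7828)*(16697 + ((-12693 - 6833) + 7356)) = (√2*√80 + 7828)*(16697 + ((-12693 - 6833) + 7356)) = (√2*(4*√5) + 7828)*(16697 + (-19526 + 7356)) = (4*√10 + 7828)*(16697 - 12170) = (7828 + 4*√10)*4527 = 35437356 + 18108*√10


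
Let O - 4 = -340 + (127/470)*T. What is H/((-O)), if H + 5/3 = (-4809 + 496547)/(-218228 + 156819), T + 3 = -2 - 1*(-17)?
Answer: -418830865/14406182946 ≈ -0.029073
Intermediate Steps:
T = 12 (T = -3 + (-2 - 1*(-17)) = -3 + (-2 + 17) = -3 + 15 = 12)
O = -78198/235 (O = 4 + (-340 + (127/470)*12) = 4 + (-340 + 762/235) = 4 - 79138/235 = -78198/235 ≈ -332.76)
H = -1782259/184227 (H = -5/3 + (-4809 + 496547)/(-218228 + 156819) = -5/3 + 491738/(-61409) = -5/3 + 491738*(-1/61409) = -5/3 - 491738/61409 = -1782259/184227 ≈ -9.6743)
H/((-O)) = -1782259/(184227*((-1*(-78198/235)))) = -1782259/(184227*78198/235) = -1782259/184227*235/78198 = -418830865/14406182946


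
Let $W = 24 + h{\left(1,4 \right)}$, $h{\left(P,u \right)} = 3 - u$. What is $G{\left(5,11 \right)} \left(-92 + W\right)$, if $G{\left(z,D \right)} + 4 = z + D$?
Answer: $-828$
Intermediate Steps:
$G{\left(z,D \right)} = -4 + D + z$ ($G{\left(z,D \right)} = -4 + \left(z + D\right) = -4 + \left(D + z\right) = -4 + D + z$)
$W = 23$ ($W = 24 + \left(3 - 4\right) = 24 - 1 = 23$)
$G{\left(5,11 \right)} \left(-92 + W\right) = \left(-4 + 11 + 5\right) \left(-92 + 23\right) = 12 \left(-69\right) = -828$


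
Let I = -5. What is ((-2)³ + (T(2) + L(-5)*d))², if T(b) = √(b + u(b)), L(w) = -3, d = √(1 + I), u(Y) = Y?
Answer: 72*I ≈ 72.0*I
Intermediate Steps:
d = 2*I (d = √(1 - 5) = √(-4) = 2*I ≈ 2.0*I)
T(b) = √2*√b (T(b) = √(b + b) = √(2*b) = √2*√b)
((-2)³ + (T(2) + L(-5)*d))² = ((-2)³ + (√2*√2 - 6*I))² = (-8 + (2 - 6*I))² = (-6 - 6*I)²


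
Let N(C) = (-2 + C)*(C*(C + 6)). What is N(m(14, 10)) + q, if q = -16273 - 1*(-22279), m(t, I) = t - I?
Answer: 6086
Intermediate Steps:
N(C) = C*(-2 + C)*(6 + C) (N(C) = (-2 + C)*(C*(6 + C)) = C*(-2 + C)*(6 + C))
q = 6006 (q = -16273 + 22279 = 6006)
N(m(14, 10)) + q = (14 - 1*10)*(-12 + (14 - 1*10)**2 + 4*(14 - 1*10)) + 6006 = (14 - 10)*(-12 + (14 - 10)**2 + 4*(14 - 10)) + 6006 = 4*(-12 + 4**2 + 4*4) + 6006 = 4*(-12 + 16 + 16) + 6006 = 4*20 + 6006 = 80 + 6006 = 6086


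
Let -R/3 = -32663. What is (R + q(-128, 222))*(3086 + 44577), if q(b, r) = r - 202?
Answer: 4671402967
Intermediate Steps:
R = 97989 (R = -3*(-32663) = 97989)
q(b, r) = -202 + r
(R + q(-128, 222))*(3086 + 44577) = (97989 + (-202 + 222))*(3086 + 44577) = (97989 + 20)*47663 = 98009*47663 = 4671402967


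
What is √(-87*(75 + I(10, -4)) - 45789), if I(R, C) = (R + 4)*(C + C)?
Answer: 3*I*√4730 ≈ 206.32*I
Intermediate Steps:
I(R, C) = 2*C*(4 + R) (I(R, C) = (4 + R)*(2*C) = 2*C*(4 + R))
√(-87*(75 + I(10, -4)) - 45789) = √(-87*(75 + 2*(-4)*(4 + 10)) - 45789) = √(-87*(75 + 2*(-4)*14) - 45789) = √(-87*(75 - 112) - 45789) = √(-87*(-37) - 45789) = √(3219 - 45789) = √(-42570) = 3*I*√4730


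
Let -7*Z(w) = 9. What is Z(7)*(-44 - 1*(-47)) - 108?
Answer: -783/7 ≈ -111.86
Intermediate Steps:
Z(w) = -9/7 (Z(w) = -1/7*9 = -9/7)
Z(7)*(-44 - 1*(-47)) - 108 = -9*(-44 - 1*(-47))/7 - 108 = -9*(-44 + 47)/7 - 108 = -9/7*3 - 108 = -27/7 - 108 = -783/7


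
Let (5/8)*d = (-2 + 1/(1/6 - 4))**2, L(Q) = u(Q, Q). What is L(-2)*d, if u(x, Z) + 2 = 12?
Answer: 43264/529 ≈ 81.785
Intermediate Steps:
u(x, Z) = 10 (u(x, Z) = -2 + 12 = 10)
L(Q) = 10
d = 21632/2645 (d = 8*(-2 + 1/(1/6 - 4))**2/5 = 8*(-2 + 1/(-23/6))**2/5 = 8*(-2 - 6/23)**2/5 = 8*(-52/23)**2/5 = (8/5)*(2704/529) = 21632/2645 ≈ 8.1785)
L(-2)*d = 10*(21632/2645) = 43264/529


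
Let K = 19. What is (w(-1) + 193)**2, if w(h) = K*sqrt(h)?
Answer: 36888 + 7334*I ≈ 36888.0 + 7334.0*I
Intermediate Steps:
w(h) = 19*sqrt(h)
(w(-1) + 193)**2 = (19*sqrt(-1) + 193)**2 = (19*I + 193)**2 = (193 + 19*I)**2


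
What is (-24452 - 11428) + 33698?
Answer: -2182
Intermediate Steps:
(-24452 - 11428) + 33698 = -35880 + 33698 = -2182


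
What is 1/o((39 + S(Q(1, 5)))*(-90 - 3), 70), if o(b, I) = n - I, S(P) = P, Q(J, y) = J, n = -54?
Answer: -1/124 ≈ -0.0080645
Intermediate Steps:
o(b, I) = -54 - I
1/o((39 + S(Q(1, 5)))*(-90 - 3), 70) = 1/(-54 - 1*70) = 1/(-54 - 70) = 1/(-124) = -1/124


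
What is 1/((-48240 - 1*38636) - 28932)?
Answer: -1/115808 ≈ -8.6350e-6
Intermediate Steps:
1/((-48240 - 1*38636) - 28932) = 1/((-48240 - 38636) - 28932) = 1/(-86876 - 28932) = 1/(-115808) = -1/115808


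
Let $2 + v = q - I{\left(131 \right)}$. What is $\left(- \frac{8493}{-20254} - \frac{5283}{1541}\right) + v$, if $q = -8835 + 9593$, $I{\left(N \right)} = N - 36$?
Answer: $\frac{1080885815}{1642706} \approx 657.99$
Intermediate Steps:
$I{\left(N \right)} = -36 + N$
$q = 758$
$v = 661$ ($v = -2 + \left(758 - \left(-36 + 131\right)\right) = -2 + \left(758 - 95\right) = -2 + 663 = 661$)
$\left(- \frac{8493}{-20254} - \frac{5283}{1541}\right) + v = \left(- \frac{8493}{-20254} - \frac{5283}{1541}\right) + 661 = \left(\left(-8493\right) \left(- \frac{1}{20254}\right) - \frac{5283}{1541}\right) + 661 = \left(\frac{447}{1066} - \frac{5283}{1541}\right) + 661 = - \frac{4942851}{1642706} + 661 = \frac{1080885815}{1642706}$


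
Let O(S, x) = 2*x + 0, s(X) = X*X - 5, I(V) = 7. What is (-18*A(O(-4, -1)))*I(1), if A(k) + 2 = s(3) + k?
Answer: 0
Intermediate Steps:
s(X) = -5 + X**2 (s(X) = X**2 - 5 = -5 + X**2)
O(S, x) = 2*x
A(k) = 2 + k (A(k) = -2 + ((-5 + 3**2) + k) = -2 + ((-5 + 9) + k) = -2 + (4 + k) = 2 + k)
(-18*A(O(-4, -1)))*I(1) = -18*(2 + 2*(-1))*7 = -18*(2 - 2)*7 = -18*0*7 = 0*7 = 0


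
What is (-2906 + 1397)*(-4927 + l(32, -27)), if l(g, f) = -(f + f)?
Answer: 7353357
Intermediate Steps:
l(g, f) = -2*f
(-2906 + 1397)*(-4927 + l(32, -27)) = (-2906 + 1397)*(-4927 - 2*(-27)) = -1509*(-4927 + 54) = -1509*(-4873) = 7353357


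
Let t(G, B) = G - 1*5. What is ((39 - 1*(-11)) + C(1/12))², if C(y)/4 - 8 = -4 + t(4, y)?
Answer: 3844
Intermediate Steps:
t(G, B) = -5 + G (t(G, B) = G - 5 = -5 + G)
C(y) = 12 (C(y) = 32 + 4*(-4 + (-5 + 4)) = 32 + 4*(-4 - 1) = 32 + 4*(-5) = 32 - 20 = 12)
((39 - 1*(-11)) + C(1/12))² = ((39 - 1*(-11)) + 12)² = ((39 + 11) + 12)² = (50 + 12)² = 62² = 3844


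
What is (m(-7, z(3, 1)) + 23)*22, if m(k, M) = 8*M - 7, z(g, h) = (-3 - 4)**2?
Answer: 8976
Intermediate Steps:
z(g, h) = 49 (z(g, h) = (-7)**2 = 49)
m(k, M) = -7 + 8*M
(m(-7, z(3, 1)) + 23)*22 = ((-7 + 8*49) + 23)*22 = ((-7 + 392) + 23)*22 = (385 + 23)*22 = 408*22 = 8976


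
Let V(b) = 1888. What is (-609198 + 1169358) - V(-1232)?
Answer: 558272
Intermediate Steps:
(-609198 + 1169358) - V(-1232) = (-609198 + 1169358) - 1*1888 = 560160 - 1888 = 558272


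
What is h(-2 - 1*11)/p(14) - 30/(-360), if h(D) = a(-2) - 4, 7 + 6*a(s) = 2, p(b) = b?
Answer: -11/42 ≈ -0.26190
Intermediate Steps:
a(s) = -⅚ (a(s) = -7/6 + (⅙)*2 = -7/6 + ⅓ = -⅚)
h(D) = -29/6 (h(D) = -⅚ - 4 = -29/6)
h(-2 - 1*11)/p(14) - 30/(-360) = -29/6/14 - 30/(-360) = -29/6*1/14 - 30*(-1/360) = -29/84 + 1/12 = -11/42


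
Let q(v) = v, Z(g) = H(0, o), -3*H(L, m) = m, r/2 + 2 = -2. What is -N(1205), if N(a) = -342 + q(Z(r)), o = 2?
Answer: 1028/3 ≈ 342.67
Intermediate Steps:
r = -8 (r = -4 + 2*(-2) = -4 - 4 = -8)
H(L, m) = -m/3
Z(g) = -2/3 (Z(g) = -1/3*2 = -2/3)
N(a) = -1028/3 (N(a) = -342 - 2/3 = -1028/3)
-N(1205) = -1*(-1028/3) = 1028/3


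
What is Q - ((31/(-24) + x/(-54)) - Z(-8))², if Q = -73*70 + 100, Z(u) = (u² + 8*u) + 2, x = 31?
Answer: -234443785/46656 ≈ -5024.9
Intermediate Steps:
Z(u) = 2 + u² + 8*u
Q = -5010 (Q = -5110 + 100 = -5010)
Q - ((31/(-24) + x/(-54)) - Z(-8))² = -5010 - ((31/(-24) + 31/(-54)) - (2 + (-8)² + 8*(-8)))² = -5010 - ((31*(-1/24) + 31*(-1/54)) - (2 + 64 - 64))² = -5010 - ((-31/24 - 31/54) - 1*2)² = -5010 - (-403/216 - 2)² = -5010 - (-835/216)² = -5010 - 1*697225/46656 = -5010 - 697225/46656 = -234443785/46656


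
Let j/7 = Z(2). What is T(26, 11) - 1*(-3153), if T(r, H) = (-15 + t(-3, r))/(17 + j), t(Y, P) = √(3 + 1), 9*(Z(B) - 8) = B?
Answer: 2115546/671 ≈ 3152.8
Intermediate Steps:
Z(B) = 8 + B/9
j = 518/9 (j = 7*(8 + (⅑)*2) = 7*(8 + 2/9) = 7*(74/9) = 518/9 ≈ 57.556)
t(Y, P) = 2 (t(Y, P) = √4 = 2)
T(r, H) = -117/671 (T(r, H) = (-15 + 2)/(17 + 518/9) = -13/671/9 = -13*9/671 = -117/671)
T(26, 11) - 1*(-3153) = -117/671 - 1*(-3153) = -117/671 + 3153 = 2115546/671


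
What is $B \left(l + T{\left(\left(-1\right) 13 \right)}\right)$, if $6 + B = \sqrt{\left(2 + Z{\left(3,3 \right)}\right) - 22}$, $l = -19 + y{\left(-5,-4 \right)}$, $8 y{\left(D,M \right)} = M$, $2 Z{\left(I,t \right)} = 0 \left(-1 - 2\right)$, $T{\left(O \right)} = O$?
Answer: $195 - 65 i \sqrt{5} \approx 195.0 - 145.34 i$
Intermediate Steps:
$Z{\left(I,t \right)} = 0$ ($Z{\left(I,t \right)} = \frac{0 \left(-1 - 2\right)}{2} = \frac{0 \left(-3\right)}{2} = \frac{1}{2} \cdot 0 = 0$)
$y{\left(D,M \right)} = \frac{M}{8}$
$l = - \frac{39}{2}$ ($l = -19 + \frac{1}{8} \left(-4\right) = -19 - \frac{1}{2} = - \frac{39}{2} \approx -19.5$)
$B = -6 + 2 i \sqrt{5}$ ($B = -6 + \sqrt{\left(2 + 0\right) - 22} = -6 + \sqrt{2 - 22} = -6 + \sqrt{-20} = -6 + 2 i \sqrt{5} \approx -6.0 + 4.4721 i$)
$B \left(l + T{\left(\left(-1\right) 13 \right)}\right) = \left(-6 + 2 i \sqrt{5}\right) \left(- \frac{39}{2} - 13\right) = \left(-6 + 2 i \sqrt{5}\right) \left(- \frac{65}{2}\right) = 195 - 65 i \sqrt{5}$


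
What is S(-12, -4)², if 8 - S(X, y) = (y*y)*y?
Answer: 5184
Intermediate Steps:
S(X, y) = 8 - y³ (S(X, y) = 8 - y*y*y = 8 - y²*y = 8 - y³)
S(-12, -4)² = (8 - 1*(-4)³)² = (8 - 1*(-64))² = (8 + 64)² = 72² = 5184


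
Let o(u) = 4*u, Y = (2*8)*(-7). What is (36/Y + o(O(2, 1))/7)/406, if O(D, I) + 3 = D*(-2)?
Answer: -121/11368 ≈ -0.010644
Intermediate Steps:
O(D, I) = -3 - 2*D (O(D, I) = -3 + D*(-2) = -3 - 2*D)
Y = -112 (Y = 16*(-7) = -112)
(36/Y + o(O(2, 1))/7)/406 = (36/(-112) + (4*(-3 - 2*2))/7)/406 = (36*(-1/112) + (4*(-3 - 4))*(⅐))*(1/406) = (-9/28 + (4*(-7))*(⅐))*(1/406) = (-9/28 - 28*⅐)*(1/406) = (-9/28 - 4)*(1/406) = -121/28*1/406 = -121/11368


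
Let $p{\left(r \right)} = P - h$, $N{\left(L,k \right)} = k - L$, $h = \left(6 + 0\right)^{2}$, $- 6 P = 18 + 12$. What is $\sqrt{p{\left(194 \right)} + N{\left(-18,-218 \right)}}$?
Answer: $i \sqrt{241} \approx 15.524 i$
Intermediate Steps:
$P = -5$ ($P = - \frac{18 + 12}{6} = \left(- \frac{1}{6}\right) 30 = -5$)
$h = 36$ ($h = 6^{2} = 36$)
$p{\left(r \right)} = -41$ ($p{\left(r \right)} = -5 - 36 = -41$)
$\sqrt{p{\left(194 \right)} + N{\left(-18,-218 \right)}} = \sqrt{-41 - 200} = \sqrt{-241} = i \sqrt{241}$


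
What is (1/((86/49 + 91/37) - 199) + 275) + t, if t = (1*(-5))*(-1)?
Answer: 98879067/353146 ≈ 279.99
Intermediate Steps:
t = 5 (t = -5*(-1) = 5)
(1/((86/49 + 91/37) - 199) + 275) + t = (1/((86/49 + 91/37) - 199) + 275) + 5 = (1/(7641/1813 - 199) + 275) + 5 = (1/(-353146/1813) + 275) + 5 = (-1813/353146 + 275) + 5 = 97113337/353146 + 5 = 98879067/353146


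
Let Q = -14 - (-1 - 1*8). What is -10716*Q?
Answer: 53580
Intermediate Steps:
Q = -5 (Q = -14 - (-1 - 8) = -14 - 1*(-9) = -14 + 9 = -5)
-10716*Q = -10716*(-5) = 53580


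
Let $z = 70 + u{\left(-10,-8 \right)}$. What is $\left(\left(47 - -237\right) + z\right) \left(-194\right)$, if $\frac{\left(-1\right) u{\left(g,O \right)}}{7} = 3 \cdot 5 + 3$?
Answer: $-44232$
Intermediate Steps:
$u{\left(g,O \right)} = -126$ ($u{\left(g,O \right)} = - 7 \left(3 \cdot 5 + 3\right) = - 7 \left(15 + 3\right) = \left(-7\right) 18 = -126$)
$z = -56$ ($z = 70 - 126 = -56$)
$\left(\left(47 - -237\right) + z\right) \left(-194\right) = \left(\left(47 - -237\right) - 56\right) \left(-194\right) = \left(\left(47 + 237\right) - 56\right) \left(-194\right) = \left(284 - 56\right) \left(-194\right) = 228 \left(-194\right) = -44232$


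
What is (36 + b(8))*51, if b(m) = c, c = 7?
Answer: 2193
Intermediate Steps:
b(m) = 7
(36 + b(8))*51 = (36 + 7)*51 = 43*51 = 2193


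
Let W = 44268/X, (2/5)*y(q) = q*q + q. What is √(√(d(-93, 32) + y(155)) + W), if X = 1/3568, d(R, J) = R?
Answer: √(157948224 + √60357) ≈ 12568.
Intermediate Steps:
X = 1/3568 ≈ 0.00028027
y(q) = 5*q/2 + 5*q²/2 (y(q) = 5*(q*q + q)/2 = 5*(q² + q)/2 = 5*(q + q²)/2 = 5*q/2 + 5*q²/2)
W = 157948224 (W = 44268/(1/3568) = 44268*3568 = 157948224)
√(√(d(-93, 32) + y(155)) + W) = √(√(-93 + (5/2)*155*(1 + 155)) + 157948224) = √(√(-93 + (5/2)*155*156) + 157948224) = √(√(-93 + 60450) + 157948224) = √(√60357 + 157948224) = √(157948224 + √60357)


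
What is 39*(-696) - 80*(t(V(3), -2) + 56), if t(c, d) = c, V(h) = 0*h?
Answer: -31624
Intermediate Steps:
V(h) = 0
39*(-696) - 80*(t(V(3), -2) + 56) = 39*(-696) - 80*(0 + 56) = -27144 - 80*56 = -27144 - 4480 = -31624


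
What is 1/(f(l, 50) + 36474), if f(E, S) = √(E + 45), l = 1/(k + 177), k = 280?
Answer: 8334309/303985576183 - √9398662/607971152366 ≈ 2.7412e-5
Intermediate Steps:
l = 1/457 (l = 1/(280 + 177) = 1/457 ≈ 0.0021882)
f(E, S) = √(45 + E)
1/(f(l, 50) + 36474) = 1/(√(45 + 1/457) + 36474) = 1/(√(20566/457) + 36474) = 1/(√9398662/457 + 36474) = 1/(36474 + √9398662/457)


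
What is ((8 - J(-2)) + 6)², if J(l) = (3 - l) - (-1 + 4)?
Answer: 144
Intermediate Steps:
J(l) = -l (J(l) = (3 - l) - 1*3 = (3 - l) - 3 = -l)
((8 - J(-2)) + 6)² = ((8 - (-1)*(-2)) + 6)² = ((8 - 1*2) + 6)² = ((8 - 2) + 6)² = (6 + 6)² = 12² = 144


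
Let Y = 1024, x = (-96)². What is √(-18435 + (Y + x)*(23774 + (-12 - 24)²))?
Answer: √256698365 ≈ 16022.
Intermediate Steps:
x = 9216
√(-18435 + (Y + x)*(23774 + (-12 - 24)²)) = √(-18435 + (1024 + 9216)*(23774 + (-12 - 24)²)) = √(-18435 + 10240*(23774 + (-36)²)) = √(-18435 + 10240*(23774 + 1296)) = √(-18435 + 10240*25070) = √(-18435 + 256716800) = √256698365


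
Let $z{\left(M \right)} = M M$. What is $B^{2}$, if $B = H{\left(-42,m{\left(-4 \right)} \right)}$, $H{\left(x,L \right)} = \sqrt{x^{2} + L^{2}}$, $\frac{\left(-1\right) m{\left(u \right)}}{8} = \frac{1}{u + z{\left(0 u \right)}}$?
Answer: $1768$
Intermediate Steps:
$z{\left(M \right)} = M^{2}$
$m{\left(u \right)} = - \frac{8}{u}$ ($m{\left(u \right)} = - \frac{8}{u + \left(0 u\right)^{2}} = - \frac{8}{u + 0^{2}} = - \frac{8}{u + 0} = - \frac{8}{u}$)
$H{\left(x,L \right)} = \sqrt{L^{2} + x^{2}}$
$B = 2 \sqrt{442}$ ($B = \sqrt{\left(- \frac{8}{-4}\right)^{2} + \left(-42\right)^{2}} = \sqrt{\left(\left(-8\right) \left(- \frac{1}{4}\right)\right)^{2} + 1764} = \sqrt{2^{2} + 1764} = \sqrt{4 + 1764} = \sqrt{1768} = 2 \sqrt{442} \approx 42.048$)
$B^{2} = \left(2 \sqrt{442}\right)^{2} = 1768$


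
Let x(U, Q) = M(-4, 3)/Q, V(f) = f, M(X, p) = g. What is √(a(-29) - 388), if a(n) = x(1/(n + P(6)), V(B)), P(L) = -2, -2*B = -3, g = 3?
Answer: I*√386 ≈ 19.647*I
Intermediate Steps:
M(X, p) = 3
B = 3/2 (B = -½*(-3) = 3/2 ≈ 1.5000)
x(U, Q) = 3/Q
a(n) = 2 (a(n) = 3/(3/2) = 3*(⅔) = 2)
√(a(-29) - 388) = √(2 - 388) = √(-386) = I*√386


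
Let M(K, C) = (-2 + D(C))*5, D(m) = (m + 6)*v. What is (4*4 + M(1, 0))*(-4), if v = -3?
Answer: 336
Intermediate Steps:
D(m) = -18 - 3*m (D(m) = (m + 6)*(-3) = (6 + m)*(-3) = -18 - 3*m)
M(K, C) = -100 - 15*C (M(K, C) = (-2 + (-18 - 3*C))*5 = (-20 - 3*C)*5 = -100 - 15*C)
(4*4 + M(1, 0))*(-4) = (4*4 + (-100 - 15*0))*(-4) = (16 + (-100 + 0))*(-4) = (16 - 100)*(-4) = -84*(-4) = 336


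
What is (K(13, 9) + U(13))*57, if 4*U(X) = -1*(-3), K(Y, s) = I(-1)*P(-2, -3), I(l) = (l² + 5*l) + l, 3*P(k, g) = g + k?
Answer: 2071/4 ≈ 517.75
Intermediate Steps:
P(k, g) = g/3 + k/3 (P(k, g) = (g + k)/3 = g/3 + k/3)
I(l) = l² + 6*l
K(Y, s) = 25/3 (K(Y, s) = (-(6 - 1))*((⅓)*(-3) + (⅓)*(-2)) = (-1*5)*(-1 - ⅔) = -5*(-5/3) = 25/3)
U(X) = ¾ (U(X) = (-1*(-3))/4 = (¼)*3 = ¾)
(K(13, 9) + U(13))*57 = (25/3 + ¾)*57 = (109/12)*57 = 2071/4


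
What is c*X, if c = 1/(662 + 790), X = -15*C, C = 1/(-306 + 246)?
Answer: 1/5808 ≈ 0.00017218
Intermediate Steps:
C = -1/60 (C = 1/(-60) = -1/60 ≈ -0.016667)
X = ¼ (X = -15*(-1/60) = ¼ ≈ 0.25000)
c = 1/1452 ≈ 0.00068871
c*X = (1/1452)*(¼) = 1/5808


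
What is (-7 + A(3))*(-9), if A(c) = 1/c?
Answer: 60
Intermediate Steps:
(-7 + A(3))*(-9) = (-7 + 1/3)*(-9) = (-7 + ⅓)*(-9) = -20/3*(-9) = 60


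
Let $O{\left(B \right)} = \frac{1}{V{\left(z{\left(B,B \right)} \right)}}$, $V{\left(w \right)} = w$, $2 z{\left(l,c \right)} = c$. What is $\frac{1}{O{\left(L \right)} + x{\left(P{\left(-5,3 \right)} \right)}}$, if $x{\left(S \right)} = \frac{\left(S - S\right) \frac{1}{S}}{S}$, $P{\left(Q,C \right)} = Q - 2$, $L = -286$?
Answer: $-143$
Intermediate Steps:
$z{\left(l,c \right)} = \frac{c}{2}$
$O{\left(B \right)} = \frac{2}{B}$ ($O{\left(B \right)} = \frac{1}{\frac{1}{2} B} = \frac{2}{B}$)
$P{\left(Q,C \right)} = -2 + Q$
$x{\left(S \right)} = 0$ ($x{\left(S \right)} = \frac{0 \frac{1}{S}}{S} = \frac{0}{S} = 0$)
$\frac{1}{O{\left(L \right)} + x{\left(P{\left(-5,3 \right)} \right)}} = \frac{1}{\frac{2}{-286} + 0} = \frac{1}{2 \left(- \frac{1}{286}\right) + 0} = \frac{1}{- \frac{1}{143} + 0} = \frac{1}{- \frac{1}{143}} = -143$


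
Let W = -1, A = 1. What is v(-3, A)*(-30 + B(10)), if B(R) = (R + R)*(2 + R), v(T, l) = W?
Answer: -210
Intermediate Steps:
v(T, l) = -1
B(R) = 2*R*(2 + R) (B(R) = (2*R)*(2 + R) = 2*R*(2 + R))
v(-3, A)*(-30 + B(10)) = -(-30 + 2*10*(2 + 10)) = -(-30 + 2*10*12) = -(-30 + 240) = -1*210 = -210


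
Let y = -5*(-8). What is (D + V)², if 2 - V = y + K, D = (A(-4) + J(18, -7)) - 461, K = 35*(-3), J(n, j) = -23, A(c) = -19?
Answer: 190096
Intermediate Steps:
K = -105
y = 40
D = -503 (D = (-19 - 23) - 461 = -42 - 461 = -503)
V = 67 (V = 2 - (40 - 105) = 2 - 1*(-65) = 2 + 65 = 67)
(D + V)² = (-503 + 67)² = (-436)² = 190096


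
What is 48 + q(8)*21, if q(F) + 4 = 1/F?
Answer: -267/8 ≈ -33.375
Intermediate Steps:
q(F) = -4 + 1/F
48 + q(8)*21 = 48 + (-4 + 1/8)*21 = 48 + (-4 + ⅛)*21 = 48 - 31/8*21 = 48 - 651/8 = -267/8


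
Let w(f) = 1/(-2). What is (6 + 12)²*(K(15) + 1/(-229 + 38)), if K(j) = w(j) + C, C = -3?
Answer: -216918/191 ≈ -1135.7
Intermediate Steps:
w(f) = -½
K(j) = -7/2 (K(j) = -½ - 3 = -7/2)
(6 + 12)²*(K(15) + 1/(-229 + 38)) = (6 + 12)²*(-7/2 + 1/(-229 + 38)) = 18²*(-7/2 + 1/(-191)) = 324*(-7/2 - 1/191) = 324*(-1339/382) = -216918/191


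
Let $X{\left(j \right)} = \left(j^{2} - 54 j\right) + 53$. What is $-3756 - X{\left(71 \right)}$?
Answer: $-5016$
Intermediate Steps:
$X{\left(j \right)} = 53 + j^{2} - 54 j$
$-3756 - X{\left(71 \right)} = -3756 - \left(53 + 71^{2} - 3834\right) = -3756 - \left(53 + 5041 - 3834\right) = -3756 - 1260 = -5016$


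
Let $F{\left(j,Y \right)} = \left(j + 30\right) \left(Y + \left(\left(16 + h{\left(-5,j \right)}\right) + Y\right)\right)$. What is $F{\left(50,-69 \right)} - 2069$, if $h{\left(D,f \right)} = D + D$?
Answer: $-12629$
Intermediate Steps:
$h{\left(D,f \right)} = 2 D$
$F{\left(j,Y \right)} = \left(6 + 2 Y\right) \left(30 + j\right)$ ($F{\left(j,Y \right)} = \left(j + 30\right) \left(Y + \left(\left(16 + 2 \left(-5\right)\right) + Y\right)\right) = \left(30 + j\right) \left(Y + \left(\left(16 - 10\right) + Y\right)\right) = \left(30 + j\right) \left(Y + \left(6 + Y\right)\right) = \left(30 + j\right) \left(6 + 2 Y\right) = \left(6 + 2 Y\right) \left(30 + j\right)$)
$F{\left(50,-69 \right)} - 2069 = \left(180 + 6 \cdot 50 + 60 \left(-69\right) + 2 \left(-69\right) 50\right) - 2069 = \left(180 + 300 - 4140 - 6900\right) - 2069 = -10560 - 2069 = -12629$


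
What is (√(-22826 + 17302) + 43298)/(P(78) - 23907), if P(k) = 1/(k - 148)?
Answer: -3030860/1673491 - 140*I*√1381/1673491 ≈ -1.8111 - 0.0031089*I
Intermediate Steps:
P(k) = 1/(-148 + k)
(√(-22826 + 17302) + 43298)/(P(78) - 23907) = (√(-22826 + 17302) + 43298)/(1/(-148 + 78) - 23907) = (√(-5524) + 43298)/(1/(-70) - 23907) = (2*I*√1381 + 43298)/(-1/70 - 23907) = (43298 + 2*I*√1381)/(-1673491/70) = (43298 + 2*I*√1381)*(-70/1673491) = -3030860/1673491 - 140*I*√1381/1673491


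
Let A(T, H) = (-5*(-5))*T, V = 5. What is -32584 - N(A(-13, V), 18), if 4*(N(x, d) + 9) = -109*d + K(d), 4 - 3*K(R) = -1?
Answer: -385019/12 ≈ -32085.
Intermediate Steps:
K(R) = 5/3 (K(R) = 4/3 - ⅓*(-1) = 4/3 + ⅓ = 5/3)
A(T, H) = 25*T
N(x, d) = -103/12 - 109*d/4 (N(x, d) = -9 + (-109*d + 5/3)/4 = -9 + (5/3 - 109*d)/4 = -9 + (5/12 - 109*d/4) = -103/12 - 109*d/4)
-32584 - N(A(-13, V), 18) = -32584 - (-103/12 - 109/4*18) = -32584 - (-103/12 - 981/2) = -32584 - 1*(-5989/12) = -32584 + 5989/12 = -385019/12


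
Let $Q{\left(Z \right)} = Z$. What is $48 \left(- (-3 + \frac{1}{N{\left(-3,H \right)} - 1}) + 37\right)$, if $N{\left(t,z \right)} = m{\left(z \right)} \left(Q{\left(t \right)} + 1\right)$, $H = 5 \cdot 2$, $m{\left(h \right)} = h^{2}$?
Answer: $\frac{128656}{67} \approx 1920.2$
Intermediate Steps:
$H = 10$
$N{\left(t,z \right)} = z^{2} \left(1 + t\right)$ ($N{\left(t,z \right)} = z^{2} \left(t + 1\right) = z^{2} \left(1 + t\right)$)
$48 \left(- (-3 + \frac{1}{N{\left(-3,H \right)} - 1}) + 37\right) = 48 \left(- (-3 + \frac{1}{10^{2} \left(1 - 3\right) - 1}) + 37\right) = 48 \left(- (-3 + \frac{1}{100 \left(-2\right) - 1}) + 37\right) = 48 \left(- (-3 + \frac{1}{-200 - 1}) + 37\right) = 48 \left(- (-3 + \frac{1}{-201}) + 37\right) = 48 \left(- (-3 - \frac{1}{201}) + 37\right) = 48 \left(\left(-1\right) \left(- \frac{604}{201}\right) + 37\right) = 48 \left(\frac{604}{201} + 37\right) = 48 \cdot \frac{8041}{201} = \frac{128656}{67}$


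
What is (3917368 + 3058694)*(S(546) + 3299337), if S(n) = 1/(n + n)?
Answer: 4188981064865385/182 ≈ 2.3016e+13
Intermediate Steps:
S(n) = 1/(2*n)
(3917368 + 3058694)*(S(546) + 3299337) = (3917368 + 3058694)*((½)/546 + 3299337) = 6976062*((½)*(1/546) + 3299337) = 6976062*(1/1092 + 3299337) = 6976062*(3602876005/1092) = 4188981064865385/182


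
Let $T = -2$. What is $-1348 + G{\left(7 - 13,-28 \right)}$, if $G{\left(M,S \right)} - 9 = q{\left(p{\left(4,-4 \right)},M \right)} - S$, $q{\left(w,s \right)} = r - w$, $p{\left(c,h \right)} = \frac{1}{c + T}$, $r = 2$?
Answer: $- \frac{2619}{2} \approx -1309.5$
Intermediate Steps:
$p{\left(c,h \right)} = \frac{1}{-2 + c}$ ($p{\left(c,h \right)} = \frac{1}{c - 2} = \frac{1}{-2 + c}$)
$q{\left(w,s \right)} = 2 - w$
$G{\left(M,S \right)} = \frac{21}{2} - S$ ($G{\left(M,S \right)} = 9 - \left(-2 + S + \frac{1}{-2 + 4}\right) = 9 - \left(- \frac{3}{2} + S\right) = \frac{21}{2} - S$)
$-1348 + G{\left(7 - 13,-28 \right)} = -1348 + \left(\frac{21}{2} - -28\right) = -1348 + \left(\frac{21}{2} + 28\right) = -1348 + \frac{77}{2} = - \frac{2619}{2}$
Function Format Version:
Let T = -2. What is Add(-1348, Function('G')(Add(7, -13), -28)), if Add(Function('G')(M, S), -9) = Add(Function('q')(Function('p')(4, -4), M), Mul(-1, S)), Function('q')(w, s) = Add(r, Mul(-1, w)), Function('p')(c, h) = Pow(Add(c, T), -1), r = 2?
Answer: Rational(-2619, 2) ≈ -1309.5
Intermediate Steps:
Function('p')(c, h) = Pow(Add(-2, c), -1) (Function('p')(c, h) = Pow(Add(c, -2), -1) = Pow(Add(-2, c), -1))
Function('q')(w, s) = Add(2, Mul(-1, w))
Function('G')(M, S) = Add(Rational(21, 2), Mul(-1, S)) (Function('G')(M, S) = Add(9, Add(Add(2, Mul(-1, Pow(Add(-2, 4), -1))), Mul(-1, S))) = Add(9, Add(Add(2, Mul(-1, Pow(2, -1))), Mul(-1, S))) = Add(9, Add(Add(2, Mul(-1, Rational(1, 2))), Mul(-1, S))) = Add(9, Add(Add(2, Rational(-1, 2)), Mul(-1, S))) = Add(9, Add(Rational(3, 2), Mul(-1, S))) = Add(Rational(21, 2), Mul(-1, S)))
Add(-1348, Function('G')(Add(7, -13), -28)) = Add(-1348, Add(Rational(21, 2), Mul(-1, -28))) = Add(-1348, Add(Rational(21, 2), 28)) = Add(-1348, Rational(77, 2)) = Rational(-2619, 2)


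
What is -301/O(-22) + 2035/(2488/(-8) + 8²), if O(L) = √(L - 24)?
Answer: -2035/247 + 301*I*√46/46 ≈ -8.2389 + 44.38*I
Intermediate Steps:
O(L) = √(-24 + L)
-301/O(-22) + 2035/(2488/(-8) + 8²) = -301/√(-24 - 22) + 2035/(2488/(-8) + 8²) = -301*(-I*√46/46) + 2035/(2488*(-⅛) + 64) = -301*(-I*√46/46) + 2035/(-311 + 64) = -(-301)*I*√46/46 + 2035/(-247) = 301*I*√46/46 + 2035*(-1/247) = 301*I*√46/46 - 2035/247 = -2035/247 + 301*I*√46/46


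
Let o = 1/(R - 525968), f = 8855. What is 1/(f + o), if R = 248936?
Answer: 277032/2453118359 ≈ 0.00011293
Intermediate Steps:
o = -1/277032 (o = 1/(248936 - 525968) = 1/(-277032) = -1/277032 ≈ -3.6097e-6)
1/(f + o) = 1/(8855 - 1/277032) = 1/(2453118359/277032) = 277032/2453118359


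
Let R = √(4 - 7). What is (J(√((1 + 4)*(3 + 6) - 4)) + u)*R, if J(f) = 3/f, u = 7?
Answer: I*√3*(287 + 3*√41)/41 ≈ 12.936*I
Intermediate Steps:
R = I*√3 (R = √(-3) = I*√3 ≈ 1.732*I)
(J(√((1 + 4)*(3 + 6) - 4)) + u)*R = (3/(√((1 + 4)*(3 + 6) - 4)) + 7)*(I*√3) = (3/(√(5*9 - 4)) + 7)*(I*√3) = (3/(√(45 - 4)) + 7)*(I*√3) = (3/(√41) + 7)*(I*√3) = (3*(√41/41) + 7)*(I*√3) = (3*√41/41 + 7)*(I*√3) = (7 + 3*√41/41)*(I*√3) = I*√3*(7 + 3*√41/41)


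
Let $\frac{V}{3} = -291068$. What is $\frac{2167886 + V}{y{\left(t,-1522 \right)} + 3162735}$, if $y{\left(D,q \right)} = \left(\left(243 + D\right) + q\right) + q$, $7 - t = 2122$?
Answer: $\frac{1294682}{3157819} \approx 0.40999$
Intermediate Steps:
$t = -2115$ ($t = 7 - 2122 = -2115$)
$y{\left(D,q \right)} = 243 + D + 2 q$ ($y{\left(D,q \right)} = \left(243 + D + q\right) + q = 243 + D + 2 q$)
$V = -873204$ ($V = 3 \left(-291068\right) = -873204$)
$\frac{2167886 + V}{y{\left(t,-1522 \right)} + 3162735} = \frac{2167886 - 873204}{\left(243 - 2115 + 2 \left(-1522\right)\right) + 3162735} = \frac{1294682}{\left(243 - 2115 - 3044\right) + 3162735} = \frac{1294682}{-4916 + 3162735} = \frac{1294682}{3157819}$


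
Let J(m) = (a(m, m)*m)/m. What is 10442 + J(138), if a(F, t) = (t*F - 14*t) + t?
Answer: 27692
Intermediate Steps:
a(F, t) = -13*t + F*t (a(F, t) = (F*t - 14*t) + t = (-14*t + F*t) + t = -13*t + F*t)
J(m) = m*(-13 + m) (J(m) = ((m*(-13 + m))*m)/m = (m²*(-13 + m))/m = m*(-13 + m))
10442 + J(138) = 10442 + 138*(-13 + 138) = 10442 + 138*125 = 10442 + 17250 = 27692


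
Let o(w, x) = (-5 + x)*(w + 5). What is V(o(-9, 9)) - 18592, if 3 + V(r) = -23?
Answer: -18618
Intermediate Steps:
o(w, x) = (-5 + x)*(5 + w)
V(r) = -26 (V(r) = -3 - 23 = -26)
V(o(-9, 9)) - 18592 = -26 - 18592 = -18618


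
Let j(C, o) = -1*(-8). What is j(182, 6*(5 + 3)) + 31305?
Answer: 31313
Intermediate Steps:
j(C, o) = 8
j(182, 6*(5 + 3)) + 31305 = 8 + 31305 = 31313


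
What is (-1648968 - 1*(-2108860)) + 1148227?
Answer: 1608119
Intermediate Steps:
(-1648968 - 1*(-2108860)) + 1148227 = (-1648968 + 2108860) + 1148227 = 459892 + 1148227 = 1608119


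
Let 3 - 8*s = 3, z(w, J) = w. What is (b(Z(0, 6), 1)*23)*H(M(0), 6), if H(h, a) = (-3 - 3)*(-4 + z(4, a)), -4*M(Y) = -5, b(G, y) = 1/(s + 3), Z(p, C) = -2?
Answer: 0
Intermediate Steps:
s = 0 (s = 3/8 - ⅛*3 = 3/8 - 3/8 = 0)
b(G, y) = ⅓ (b(G, y) = 1/(0 + 3) = 1/3 = ⅓)
M(Y) = 5/4 (M(Y) = -¼*(-5) = 5/4)
H(h, a) = 0 (H(h, a) = (-3 - 3)*(-4 + 4) = -6*0 = 0)
(b(Z(0, 6), 1)*23)*H(M(0), 6) = ((⅓)*23)*0 = (23/3)*0 = 0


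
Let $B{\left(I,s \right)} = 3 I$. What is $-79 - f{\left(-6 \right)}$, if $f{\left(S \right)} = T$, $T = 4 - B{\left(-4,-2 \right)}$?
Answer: $-95$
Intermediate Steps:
$T = 16$ ($T = 4 - 3 \left(-4\right) = 4 - -12 = 4 + 12 = 16$)
$f{\left(S \right)} = 16$
$-79 - f{\left(-6 \right)} = -79 - 16 = -95$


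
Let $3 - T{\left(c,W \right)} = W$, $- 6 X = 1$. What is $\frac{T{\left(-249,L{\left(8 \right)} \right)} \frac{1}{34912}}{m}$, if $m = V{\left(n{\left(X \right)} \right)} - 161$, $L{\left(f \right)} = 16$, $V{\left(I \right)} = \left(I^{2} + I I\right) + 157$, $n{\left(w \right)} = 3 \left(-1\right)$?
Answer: $- \frac{13}{488768} \approx -2.6597 \cdot 10^{-5}$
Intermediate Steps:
$X = - \frac{1}{6}$ ($X = \left(- \frac{1}{6}\right) 1 = - \frac{1}{6} \approx -0.16667$)
$n{\left(w \right)} = -3$
$V{\left(I \right)} = 157 + 2 I^{2}$ ($V{\left(I \right)} = \left(I^{2} + I^{2}\right) + 157 = 2 I^{2} + 157 = 157 + 2 I^{2}$)
$T{\left(c,W \right)} = 3 - W$
$m = 14$ ($m = \left(157 + 2 \left(-3\right)^{2}\right) - 161 = \left(157 + 2 \cdot 9\right) - 161 = \left(157 + 18\right) - 161 = 175 - 161 = 14$)
$\frac{T{\left(-249,L{\left(8 \right)} \right)} \frac{1}{34912}}{m} = \frac{\left(3 - 16\right) \frac{1}{34912}}{14} = \left(3 - 16\right) \frac{1}{34912} \cdot \frac{1}{14} = \left(-13\right) \frac{1}{34912} \cdot \frac{1}{14} = \left(- \frac{13}{34912}\right) \frac{1}{14} = - \frac{13}{488768}$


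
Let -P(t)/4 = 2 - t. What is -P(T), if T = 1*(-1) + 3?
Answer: 0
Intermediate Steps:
T = 2 (T = -1 + 3 = 2)
P(t) = -8 + 4*t (P(t) = -4*(2 - t) = -8 + 4*t)
-P(T) = -(-8 + 4*2) = -(-8 + 8) = -1*0 = 0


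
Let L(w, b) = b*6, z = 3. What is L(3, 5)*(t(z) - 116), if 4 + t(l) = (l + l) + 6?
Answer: -3240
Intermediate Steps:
t(l) = 2 + 2*l (t(l) = -4 + ((l + l) + 6) = -4 + (2*l + 6) = -4 + (6 + 2*l) = 2 + 2*l)
L(w, b) = 6*b
L(3, 5)*(t(z) - 116) = (6*5)*((2 + 2*3) - 116) = 30*((2 + 6) - 116) = 30*(8 - 116) = 30*(-108) = -3240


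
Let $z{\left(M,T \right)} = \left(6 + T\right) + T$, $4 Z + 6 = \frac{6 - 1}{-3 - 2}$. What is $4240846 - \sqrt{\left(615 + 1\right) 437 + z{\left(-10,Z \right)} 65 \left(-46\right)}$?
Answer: $4240846 - \sqrt{261717} \approx 4.2403 \cdot 10^{6}$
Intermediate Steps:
$Z = - \frac{7}{4}$ ($Z = - \frac{3}{2} + \frac{\left(6 - 1\right) \frac{1}{-3 - 2}}{4} = - \frac{3}{2} + \frac{5 \frac{1}{-5}}{4} = - \frac{3}{2} + \frac{5 \left(- \frac{1}{5}\right)}{4} = - \frac{3}{2} + \frac{1}{4} \left(-1\right) = - \frac{3}{2} - \frac{1}{4} = - \frac{7}{4} \approx -1.75$)
$z{\left(M,T \right)} = 6 + 2 T$
$4240846 - \sqrt{\left(615 + 1\right) 437 + z{\left(-10,Z \right)} 65 \left(-46\right)} = 4240846 - \sqrt{\left(615 + 1\right) 437 + \left(6 + 2 \left(- \frac{7}{4}\right)\right) 65 \left(-46\right)} = 4240846 - \sqrt{616 \cdot 437 + \left(6 - \frac{7}{2}\right) 65 \left(-46\right)} = 4240846 - \sqrt{269192 + \frac{5}{2} \cdot 65 \left(-46\right)} = 4240846 - \sqrt{269192 + \frac{325}{2} \left(-46\right)} = 4240846 - \sqrt{269192 - 7475} = 4240846 - \sqrt{261717}$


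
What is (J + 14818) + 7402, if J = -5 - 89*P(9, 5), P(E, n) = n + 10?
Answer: 20880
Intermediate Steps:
P(E, n) = 10 + n
J = -1340 (J = -5 - 89*(10 + 5) = -5 - 89*15 = -5 - 1335 = -1340)
(J + 14818) + 7402 = (-1340 + 14818) + 7402 = 13478 + 7402 = 20880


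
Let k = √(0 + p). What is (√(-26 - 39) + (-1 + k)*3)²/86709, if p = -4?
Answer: (-3 + 6*I + I*√65)²/86709 ≈ -0.0021768 - 0.00097307*I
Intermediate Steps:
k = 2*I (k = √(0 - 4) = √(-4) = 2*I ≈ 2.0*I)
(√(-26 - 39) + (-1 + k)*3)²/86709 = (√(-26 - 39) + (-1 + 2*I)*3)²/86709 = (√(-65) + (-3 + 6*I))²*(1/86709) = (I*√65 + (-3 + 6*I))²*(1/86709) = (-3 + 6*I + I*√65)²*(1/86709) = (-3 + 6*I + I*√65)²/86709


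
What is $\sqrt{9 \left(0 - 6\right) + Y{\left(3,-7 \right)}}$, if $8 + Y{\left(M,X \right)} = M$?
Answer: $i \sqrt{59} \approx 7.6811 i$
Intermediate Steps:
$Y{\left(M,X \right)} = -8 + M$
$\sqrt{9 \left(0 - 6\right) + Y{\left(3,-7 \right)}} = \sqrt{9 \left(0 - 6\right) + \left(-8 + 3\right)} = \sqrt{9 \left(-6\right) - 5} = \sqrt{-54 - 5} = \sqrt{-59} = i \sqrt{59}$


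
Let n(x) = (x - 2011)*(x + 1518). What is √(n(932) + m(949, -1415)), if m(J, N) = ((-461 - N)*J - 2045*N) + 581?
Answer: 2*√289013 ≈ 1075.2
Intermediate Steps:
n(x) = (-2011 + x)*(1518 + x)
m(J, N) = 581 - 2045*N + J*(-461 - N) (m(J, N) = (J*(-461 - N) - 2045*N) + 581 = (-2045*N + J*(-461 - N)) + 581 = 581 - 2045*N + J*(-461 - N))
√(n(932) + m(949, -1415)) = √((-3052698 + 932² - 493*932) + (581 - 2045*(-1415) - 461*949 - 1*949*(-1415))) = √((-3052698 + 868624 - 459476) + (581 + 2893675 - 437489 + 1342835)) = √(-2643550 + 3799602) = √1156052 = 2*√289013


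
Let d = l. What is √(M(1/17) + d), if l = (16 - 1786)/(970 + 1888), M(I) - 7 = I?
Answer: √3800275455/24293 ≈ 2.5376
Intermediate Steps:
M(I) = 7 + I
l = -885/1429 (l = -1770/2858 = -1770*1/2858 = -885/1429 ≈ -0.61931)
d = -885/1429 ≈ -0.61931
√(M(1/17) + d) = √((7 + 1/17) - 885/1429) = √(120/17 - 885/1429) = √(156435/24293) = √3800275455/24293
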